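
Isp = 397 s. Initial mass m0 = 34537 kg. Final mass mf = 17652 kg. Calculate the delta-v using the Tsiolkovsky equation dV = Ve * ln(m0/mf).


Ve = 397 * 9.81 = 3894.57 m/s
dV = 3894.57 * ln(34537/17652) = 2614 m/s

2614 m/s


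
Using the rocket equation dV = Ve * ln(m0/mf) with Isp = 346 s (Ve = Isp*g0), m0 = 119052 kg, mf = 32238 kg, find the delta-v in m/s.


Ve = 346 * 9.81 = 3394.26 m/s
dV = 3394.26 * ln(119052/32238) = 4434 m/s

4434 m/s


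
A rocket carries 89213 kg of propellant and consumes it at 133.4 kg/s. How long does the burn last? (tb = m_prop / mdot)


tb = 89213 / 133.4 = 668.8 s

668.8 s


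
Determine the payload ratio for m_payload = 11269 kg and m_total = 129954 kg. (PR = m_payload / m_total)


PR = 11269 / 129954 = 0.0867

0.0867


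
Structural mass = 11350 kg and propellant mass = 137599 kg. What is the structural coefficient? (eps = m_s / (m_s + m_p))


eps = 11350 / (11350 + 137599) = 0.0762

0.0762


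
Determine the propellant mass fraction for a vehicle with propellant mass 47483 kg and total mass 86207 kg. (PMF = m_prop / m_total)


PMF = 47483 / 86207 = 0.551

0.551


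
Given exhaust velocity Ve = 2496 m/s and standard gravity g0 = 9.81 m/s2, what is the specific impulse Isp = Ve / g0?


Isp = Ve / g0 = 2496 / 9.81 = 254.4 s

254.4 s


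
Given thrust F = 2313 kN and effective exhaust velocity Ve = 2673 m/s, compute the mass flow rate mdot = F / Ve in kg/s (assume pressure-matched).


mdot = F / Ve = 2313000 / 2673 = 865.3 kg/s

865.3 kg/s


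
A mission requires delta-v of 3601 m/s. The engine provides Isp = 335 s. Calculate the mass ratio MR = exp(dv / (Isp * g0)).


Ve = 335 * 9.81 = 3286.35 m/s
MR = exp(3601 / 3286.35) = 2.991

2.991


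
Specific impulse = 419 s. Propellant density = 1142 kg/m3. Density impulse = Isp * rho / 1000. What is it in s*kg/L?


rho*Isp = 419 * 1142 / 1000 = 478 s*kg/L

478 s*kg/L


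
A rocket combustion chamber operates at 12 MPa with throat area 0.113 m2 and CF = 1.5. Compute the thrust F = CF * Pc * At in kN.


F = 1.5 * 12e6 * 0.113 = 2.0340e+06 N = 2034.0 kN

2034.0 kN


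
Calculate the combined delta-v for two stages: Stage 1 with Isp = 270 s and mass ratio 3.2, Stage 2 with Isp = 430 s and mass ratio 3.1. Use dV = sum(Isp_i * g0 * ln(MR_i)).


dV1 = 270 * 9.81 * ln(3.2) = 3080.8 m/s
dV2 = 430 * 9.81 * ln(3.1) = 4772.6 m/s
Total dV = 3080.8 + 4772.6 = 7853.4 m/s ~ 7853 m/s

7853 m/s


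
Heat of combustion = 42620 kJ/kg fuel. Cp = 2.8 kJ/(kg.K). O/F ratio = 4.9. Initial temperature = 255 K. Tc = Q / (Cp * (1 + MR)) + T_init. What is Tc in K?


Tc = 42620 / (2.8 * (1 + 4.9)) + 255 = 2835 K

2835 K


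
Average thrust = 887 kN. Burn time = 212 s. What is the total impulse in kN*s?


It = 887 * 212 = 188044 kN*s

188044 kN*s


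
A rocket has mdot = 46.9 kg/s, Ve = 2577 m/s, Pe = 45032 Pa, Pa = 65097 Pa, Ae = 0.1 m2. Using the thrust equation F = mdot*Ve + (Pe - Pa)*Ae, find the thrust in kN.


F = 46.9 * 2577 + (45032 - 65097) * 0.1 = 118855.0 N = 118.9 kN

118.9 kN


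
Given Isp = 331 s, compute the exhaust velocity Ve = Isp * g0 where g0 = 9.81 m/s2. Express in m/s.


Ve = Isp * g0 = 331 * 9.81 = 3247.1 m/s

3247.1 m/s


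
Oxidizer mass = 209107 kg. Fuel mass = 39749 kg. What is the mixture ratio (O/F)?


MR = 209107 / 39749 = 5.26

5.26


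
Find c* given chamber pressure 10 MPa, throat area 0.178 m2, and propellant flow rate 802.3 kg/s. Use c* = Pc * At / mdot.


c* = 10e6 * 0.178 / 802.3 = 2219 m/s

2219 m/s


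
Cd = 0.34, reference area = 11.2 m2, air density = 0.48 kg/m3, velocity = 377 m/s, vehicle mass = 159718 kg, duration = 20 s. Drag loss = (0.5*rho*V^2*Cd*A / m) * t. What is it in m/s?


D = 0.5 * 0.48 * 377^2 * 0.34 * 11.2 = 129894.54 N
a = 129894.54 / 159718 = 0.8133 m/s2
dV = 0.8133 * 20 = 16.3 m/s

16.3 m/s


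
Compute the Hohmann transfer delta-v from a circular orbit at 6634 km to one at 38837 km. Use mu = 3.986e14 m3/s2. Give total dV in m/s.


V1 = sqrt(mu/r1) = 7751.41 m/s
dV1 = V1*(sqrt(2*r2/(r1+r2)) - 1) = 2379.57 m/s
V2 = sqrt(mu/r2) = 3203.66 m/s
dV2 = V2*(1 - sqrt(2*r1/(r1+r2))) = 1473.12 m/s
Total dV = 3853 m/s

3853 m/s


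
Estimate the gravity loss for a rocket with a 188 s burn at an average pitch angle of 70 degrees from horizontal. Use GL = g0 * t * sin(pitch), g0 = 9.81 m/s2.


GL = 9.81 * 188 * sin(70 deg) = 1733 m/s

1733 m/s


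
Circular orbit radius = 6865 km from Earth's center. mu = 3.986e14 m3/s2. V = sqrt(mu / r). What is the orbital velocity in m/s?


V = sqrt(3.986e14 / 6865000) = 7620 m/s

7620 m/s


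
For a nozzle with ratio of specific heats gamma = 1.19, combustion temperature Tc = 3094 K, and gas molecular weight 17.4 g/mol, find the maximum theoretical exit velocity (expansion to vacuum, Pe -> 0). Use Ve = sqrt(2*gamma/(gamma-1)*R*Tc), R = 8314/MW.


R = 8314 / 17.4 = 477.82 J/(kg.K)
Ve = sqrt(2 * 1.19 / (1.19 - 1) * 477.82 * 3094) = 4303 m/s

4303 m/s


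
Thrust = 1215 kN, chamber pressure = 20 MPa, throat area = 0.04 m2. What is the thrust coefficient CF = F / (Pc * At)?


CF = 1215000 / (20e6 * 0.04) = 1.52

1.52


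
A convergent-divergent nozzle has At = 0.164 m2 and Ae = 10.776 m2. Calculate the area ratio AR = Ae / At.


AR = 10.776 / 0.164 = 65.7

65.7


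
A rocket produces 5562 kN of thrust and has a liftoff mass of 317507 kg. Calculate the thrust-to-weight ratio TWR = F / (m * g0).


TWR = 5562000 / (317507 * 9.81) = 1.79

1.79


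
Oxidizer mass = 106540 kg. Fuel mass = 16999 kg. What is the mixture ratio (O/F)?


MR = 106540 / 16999 = 6.27

6.27


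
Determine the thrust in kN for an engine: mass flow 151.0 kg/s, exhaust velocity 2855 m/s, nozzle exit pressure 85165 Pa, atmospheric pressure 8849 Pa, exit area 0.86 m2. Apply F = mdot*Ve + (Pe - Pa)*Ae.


F = 151.0 * 2855 + (85165 - 8849) * 0.86 = 496737.0 N = 496.7 kN

496.7 kN


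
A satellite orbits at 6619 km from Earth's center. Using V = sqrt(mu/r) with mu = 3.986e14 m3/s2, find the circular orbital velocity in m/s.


V = sqrt(3.986e14 / 6619000) = 7760 m/s

7760 m/s


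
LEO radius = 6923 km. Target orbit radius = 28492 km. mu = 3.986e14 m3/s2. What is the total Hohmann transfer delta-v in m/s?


V1 = sqrt(mu/r1) = 7587.9 m/s
dV1 = V1*(sqrt(2*r2/(r1+r2)) - 1) = 2037.18 m/s
V2 = sqrt(mu/r2) = 3740.31 m/s
dV2 = V2*(1 - sqrt(2*r1/(r1+r2))) = 1401.6 m/s
Total dV = 3439 m/s

3439 m/s


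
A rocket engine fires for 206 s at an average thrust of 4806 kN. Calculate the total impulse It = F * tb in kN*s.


It = 4806 * 206 = 990036 kN*s

990036 kN*s


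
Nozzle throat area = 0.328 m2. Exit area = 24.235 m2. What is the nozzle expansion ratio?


AR = 24.235 / 0.328 = 73.9

73.9


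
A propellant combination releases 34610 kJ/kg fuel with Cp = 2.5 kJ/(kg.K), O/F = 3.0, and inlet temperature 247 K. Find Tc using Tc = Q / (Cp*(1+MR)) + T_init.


Tc = 34610 / (2.5 * (1 + 3.0)) + 247 = 3708 K

3708 K


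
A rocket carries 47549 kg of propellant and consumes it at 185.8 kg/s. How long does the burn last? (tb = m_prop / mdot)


tb = 47549 / 185.8 = 255.9 s

255.9 s


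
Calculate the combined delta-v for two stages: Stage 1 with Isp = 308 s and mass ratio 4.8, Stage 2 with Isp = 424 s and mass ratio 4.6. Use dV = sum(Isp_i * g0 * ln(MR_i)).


dV1 = 308 * 9.81 * ln(4.8) = 4739.5 m/s
dV2 = 424 * 9.81 * ln(4.6) = 6347.5 m/s
Total dV = 4739.5 + 6347.5 = 11087.0 m/s ~ 11087 m/s

11087 m/s


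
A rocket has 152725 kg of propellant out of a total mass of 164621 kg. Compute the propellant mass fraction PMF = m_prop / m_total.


PMF = 152725 / 164621 = 0.928

0.928


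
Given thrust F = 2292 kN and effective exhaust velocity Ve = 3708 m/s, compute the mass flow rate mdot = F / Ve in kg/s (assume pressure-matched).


mdot = F / Ve = 2292000 / 3708 = 618.1 kg/s

618.1 kg/s


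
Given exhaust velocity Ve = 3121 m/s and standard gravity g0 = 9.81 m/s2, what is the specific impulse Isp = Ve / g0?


Isp = Ve / g0 = 3121 / 9.81 = 318.1 s

318.1 s


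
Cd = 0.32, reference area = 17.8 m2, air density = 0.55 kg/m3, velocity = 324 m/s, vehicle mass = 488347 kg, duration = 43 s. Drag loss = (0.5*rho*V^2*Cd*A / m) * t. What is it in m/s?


D = 0.5 * 0.55 * 324^2 * 0.32 * 17.8 = 164434.41 N
a = 164434.41 / 488347 = 0.3367 m/s2
dV = 0.3367 * 43 = 14.5 m/s

14.5 m/s


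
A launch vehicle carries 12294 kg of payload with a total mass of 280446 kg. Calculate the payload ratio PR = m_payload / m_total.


PR = 12294 / 280446 = 0.0438

0.0438


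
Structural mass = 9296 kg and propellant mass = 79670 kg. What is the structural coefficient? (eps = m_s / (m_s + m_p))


eps = 9296 / (9296 + 79670) = 0.1045

0.1045


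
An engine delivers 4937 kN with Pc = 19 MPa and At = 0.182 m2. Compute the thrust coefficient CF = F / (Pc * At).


CF = 4937000 / (19e6 * 0.182) = 1.43

1.43


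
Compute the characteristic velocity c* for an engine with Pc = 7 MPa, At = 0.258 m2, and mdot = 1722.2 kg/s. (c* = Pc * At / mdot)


c* = 7e6 * 0.258 / 1722.2 = 1049 m/s

1049 m/s


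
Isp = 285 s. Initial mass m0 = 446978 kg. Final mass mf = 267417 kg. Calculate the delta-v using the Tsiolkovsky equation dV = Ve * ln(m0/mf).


Ve = 285 * 9.81 = 2795.85 m/s
dV = 2795.85 * ln(446978/267417) = 1436 m/s

1436 m/s


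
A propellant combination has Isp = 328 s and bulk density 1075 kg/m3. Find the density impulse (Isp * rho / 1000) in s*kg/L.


rho*Isp = 328 * 1075 / 1000 = 353 s*kg/L

353 s*kg/L


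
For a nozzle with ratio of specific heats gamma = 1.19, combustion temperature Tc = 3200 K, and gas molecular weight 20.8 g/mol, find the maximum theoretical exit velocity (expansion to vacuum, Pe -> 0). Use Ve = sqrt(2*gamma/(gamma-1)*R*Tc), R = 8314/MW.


R = 8314 / 20.8 = 399.71 J/(kg.K)
Ve = sqrt(2 * 1.19 / (1.19 - 1) * 399.71 * 3200) = 4003 m/s

4003 m/s


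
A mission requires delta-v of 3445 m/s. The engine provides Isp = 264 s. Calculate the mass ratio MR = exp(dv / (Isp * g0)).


Ve = 264 * 9.81 = 2589.84 m/s
MR = exp(3445 / 2589.84) = 3.782

3.782


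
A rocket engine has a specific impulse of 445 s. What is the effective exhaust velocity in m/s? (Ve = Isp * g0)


Ve = Isp * g0 = 445 * 9.81 = 4365.4 m/s

4365.4 m/s


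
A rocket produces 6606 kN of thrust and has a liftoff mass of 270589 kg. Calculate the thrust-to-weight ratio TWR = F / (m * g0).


TWR = 6606000 / (270589 * 9.81) = 2.49

2.49


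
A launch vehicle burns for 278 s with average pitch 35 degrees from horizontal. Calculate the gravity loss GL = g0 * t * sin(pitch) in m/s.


GL = 9.81 * 278 * sin(35 deg) = 1564 m/s

1564 m/s


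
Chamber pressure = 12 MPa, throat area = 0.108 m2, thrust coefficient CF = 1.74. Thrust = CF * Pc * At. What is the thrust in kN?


F = 1.74 * 12e6 * 0.108 = 2.2550e+06 N = 2255.0 kN

2255.0 kN


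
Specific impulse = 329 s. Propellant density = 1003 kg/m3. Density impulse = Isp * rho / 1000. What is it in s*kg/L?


rho*Isp = 329 * 1003 / 1000 = 330 s*kg/L

330 s*kg/L


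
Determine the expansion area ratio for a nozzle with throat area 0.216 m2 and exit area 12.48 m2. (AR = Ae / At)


AR = 12.48 / 0.216 = 57.8

57.8


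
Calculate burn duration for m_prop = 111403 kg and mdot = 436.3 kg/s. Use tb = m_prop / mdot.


tb = 111403 / 436.3 = 255.3 s

255.3 s


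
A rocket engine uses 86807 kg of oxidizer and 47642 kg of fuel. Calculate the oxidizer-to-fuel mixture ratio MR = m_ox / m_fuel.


MR = 86807 / 47642 = 1.82

1.82


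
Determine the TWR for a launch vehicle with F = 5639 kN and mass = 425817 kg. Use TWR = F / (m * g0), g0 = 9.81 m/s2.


TWR = 5639000 / (425817 * 9.81) = 1.35

1.35


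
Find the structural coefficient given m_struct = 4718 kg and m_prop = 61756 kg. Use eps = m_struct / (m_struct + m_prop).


eps = 4718 / (4718 + 61756) = 0.071

0.071


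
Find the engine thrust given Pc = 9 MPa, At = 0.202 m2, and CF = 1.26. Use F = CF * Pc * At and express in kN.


F = 1.26 * 9e6 * 0.202 = 2.2907e+06 N = 2290.7 kN

2290.7 kN


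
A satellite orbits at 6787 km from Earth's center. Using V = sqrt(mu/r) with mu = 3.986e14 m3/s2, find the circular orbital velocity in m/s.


V = sqrt(3.986e14 / 6787000) = 7664 m/s

7664 m/s


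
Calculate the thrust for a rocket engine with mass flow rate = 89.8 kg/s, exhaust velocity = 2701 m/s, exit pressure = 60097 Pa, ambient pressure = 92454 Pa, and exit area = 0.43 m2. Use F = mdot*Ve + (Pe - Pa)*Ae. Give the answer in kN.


F = 89.8 * 2701 + (60097 - 92454) * 0.43 = 228636.0 N = 228.6 kN

228.6 kN


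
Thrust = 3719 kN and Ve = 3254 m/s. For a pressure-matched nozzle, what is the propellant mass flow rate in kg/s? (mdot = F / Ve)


mdot = F / Ve = 3719000 / 3254 = 1142.9 kg/s

1142.9 kg/s


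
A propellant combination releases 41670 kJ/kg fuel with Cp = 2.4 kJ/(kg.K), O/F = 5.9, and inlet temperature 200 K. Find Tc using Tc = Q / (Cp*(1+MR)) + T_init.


Tc = 41670 / (2.4 * (1 + 5.9)) + 200 = 2716 K

2716 K


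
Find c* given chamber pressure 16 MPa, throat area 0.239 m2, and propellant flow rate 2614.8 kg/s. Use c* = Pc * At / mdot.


c* = 16e6 * 0.239 / 2614.8 = 1462 m/s

1462 m/s


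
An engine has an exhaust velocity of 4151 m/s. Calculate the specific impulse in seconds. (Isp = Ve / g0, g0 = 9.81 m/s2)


Isp = Ve / g0 = 4151 / 9.81 = 423.1 s

423.1 s


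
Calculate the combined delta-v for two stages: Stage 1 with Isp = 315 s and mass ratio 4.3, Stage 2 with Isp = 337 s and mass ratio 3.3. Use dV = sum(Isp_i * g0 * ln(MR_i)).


dV1 = 315 * 9.81 * ln(4.3) = 4507.3 m/s
dV2 = 337 * 9.81 * ln(3.3) = 3947.1 m/s
Total dV = 4507.3 + 3947.1 = 8454.4 m/s ~ 8454 m/s

8454 m/s


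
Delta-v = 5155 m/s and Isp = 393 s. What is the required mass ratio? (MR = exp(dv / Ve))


Ve = 393 * 9.81 = 3855.33 m/s
MR = exp(5155 / 3855.33) = 3.808

3.808


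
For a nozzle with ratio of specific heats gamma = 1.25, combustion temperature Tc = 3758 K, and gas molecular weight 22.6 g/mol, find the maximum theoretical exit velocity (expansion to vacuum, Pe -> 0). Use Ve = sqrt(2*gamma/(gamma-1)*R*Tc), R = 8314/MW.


R = 8314 / 22.6 = 367.88 J/(kg.K)
Ve = sqrt(2 * 1.25 / (1.25 - 1) * 367.88 * 3758) = 3718 m/s

3718 m/s


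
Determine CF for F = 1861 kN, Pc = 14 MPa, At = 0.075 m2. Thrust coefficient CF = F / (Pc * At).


CF = 1861000 / (14e6 * 0.075) = 1.77

1.77


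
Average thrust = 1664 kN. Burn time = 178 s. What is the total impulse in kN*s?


It = 1664 * 178 = 296192 kN*s

296192 kN*s


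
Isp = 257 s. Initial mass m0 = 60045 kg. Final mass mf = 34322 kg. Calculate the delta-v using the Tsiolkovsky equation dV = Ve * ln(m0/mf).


Ve = 257 * 9.81 = 2521.17 m/s
dV = 2521.17 * ln(60045/34322) = 1410 m/s

1410 m/s


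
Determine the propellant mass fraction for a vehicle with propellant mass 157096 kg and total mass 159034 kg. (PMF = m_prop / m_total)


PMF = 157096 / 159034 = 0.988

0.988


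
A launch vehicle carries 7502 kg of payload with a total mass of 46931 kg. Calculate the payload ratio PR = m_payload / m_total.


PR = 7502 / 46931 = 0.1599

0.1599


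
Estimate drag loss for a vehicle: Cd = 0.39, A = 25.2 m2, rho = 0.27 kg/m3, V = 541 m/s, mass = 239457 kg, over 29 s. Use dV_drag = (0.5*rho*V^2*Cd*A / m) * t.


D = 0.5 * 0.27 * 541^2 * 0.39 * 25.2 = 388323.3 N
a = 388323.3 / 239457 = 1.6217 m/s2
dV = 1.6217 * 29 = 47.0 m/s

47.0 m/s


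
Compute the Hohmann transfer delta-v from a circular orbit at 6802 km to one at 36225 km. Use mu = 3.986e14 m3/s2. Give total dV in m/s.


V1 = sqrt(mu/r1) = 7655.09 m/s
dV1 = V1*(sqrt(2*r2/(r1+r2)) - 1) = 2278.33 m/s
V2 = sqrt(mu/r2) = 3317.14 m/s
dV2 = V2*(1 - sqrt(2*r1/(r1+r2))) = 1451.94 m/s
Total dV = 3730 m/s

3730 m/s


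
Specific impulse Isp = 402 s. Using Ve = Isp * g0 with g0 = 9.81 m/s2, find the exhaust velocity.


Ve = Isp * g0 = 402 * 9.81 = 3943.6 m/s

3943.6 m/s


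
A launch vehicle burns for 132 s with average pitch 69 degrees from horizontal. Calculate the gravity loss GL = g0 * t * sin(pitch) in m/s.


GL = 9.81 * 132 * sin(69 deg) = 1209 m/s

1209 m/s


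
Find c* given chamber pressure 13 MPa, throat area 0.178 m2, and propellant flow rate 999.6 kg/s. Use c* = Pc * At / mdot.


c* = 13e6 * 0.178 / 999.6 = 2315 m/s

2315 m/s


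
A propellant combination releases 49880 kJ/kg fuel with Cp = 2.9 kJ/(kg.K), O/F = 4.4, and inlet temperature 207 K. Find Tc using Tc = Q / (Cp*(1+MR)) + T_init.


Tc = 49880 / (2.9 * (1 + 4.4)) + 207 = 3392 K

3392 K


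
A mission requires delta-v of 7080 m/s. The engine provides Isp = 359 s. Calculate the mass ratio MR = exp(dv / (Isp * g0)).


Ve = 359 * 9.81 = 3521.79 m/s
MR = exp(7080 / 3521.79) = 7.466

7.466


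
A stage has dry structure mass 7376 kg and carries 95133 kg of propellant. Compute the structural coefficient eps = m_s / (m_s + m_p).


eps = 7376 / (7376 + 95133) = 0.072

0.072


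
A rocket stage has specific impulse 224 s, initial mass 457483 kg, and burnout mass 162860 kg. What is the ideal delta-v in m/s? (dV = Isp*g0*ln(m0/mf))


Ve = 224 * 9.81 = 2197.44 m/s
dV = 2197.44 * ln(457483/162860) = 2270 m/s

2270 m/s


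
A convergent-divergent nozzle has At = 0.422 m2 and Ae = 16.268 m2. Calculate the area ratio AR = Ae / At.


AR = 16.268 / 0.422 = 38.5

38.5


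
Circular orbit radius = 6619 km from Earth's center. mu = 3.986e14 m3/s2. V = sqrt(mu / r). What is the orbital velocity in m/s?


V = sqrt(3.986e14 / 6619000) = 7760 m/s

7760 m/s


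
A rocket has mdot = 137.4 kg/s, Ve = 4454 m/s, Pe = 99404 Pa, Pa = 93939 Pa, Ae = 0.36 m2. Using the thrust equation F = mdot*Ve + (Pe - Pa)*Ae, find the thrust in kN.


F = 137.4 * 4454 + (99404 - 93939) * 0.36 = 613947.0 N = 613.9 kN

613.9 kN


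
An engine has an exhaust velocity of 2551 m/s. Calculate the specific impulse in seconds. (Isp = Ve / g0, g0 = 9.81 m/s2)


Isp = Ve / g0 = 2551 / 9.81 = 260.0 s

260.0 s


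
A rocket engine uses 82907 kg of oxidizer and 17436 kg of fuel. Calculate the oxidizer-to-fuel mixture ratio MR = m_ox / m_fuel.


MR = 82907 / 17436 = 4.75

4.75


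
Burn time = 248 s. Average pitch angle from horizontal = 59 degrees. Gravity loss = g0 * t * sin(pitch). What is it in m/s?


GL = 9.81 * 248 * sin(59 deg) = 2085 m/s

2085 m/s


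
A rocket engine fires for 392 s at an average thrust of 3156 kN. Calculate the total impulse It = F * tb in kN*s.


It = 3156 * 392 = 1237152 kN*s

1237152 kN*s


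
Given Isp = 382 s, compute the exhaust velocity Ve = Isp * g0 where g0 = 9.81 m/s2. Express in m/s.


Ve = Isp * g0 = 382 * 9.81 = 3747.4 m/s

3747.4 m/s


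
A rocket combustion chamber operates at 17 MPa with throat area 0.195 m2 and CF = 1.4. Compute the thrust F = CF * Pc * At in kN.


F = 1.4 * 17e6 * 0.195 = 4.6410e+06 N = 4641.0 kN

4641.0 kN


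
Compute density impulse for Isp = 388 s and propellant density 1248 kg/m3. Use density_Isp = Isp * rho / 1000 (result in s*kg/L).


rho*Isp = 388 * 1248 / 1000 = 484 s*kg/L

484 s*kg/L


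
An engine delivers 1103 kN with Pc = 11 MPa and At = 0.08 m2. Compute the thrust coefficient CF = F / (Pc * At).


CF = 1103000 / (11e6 * 0.08) = 1.25

1.25


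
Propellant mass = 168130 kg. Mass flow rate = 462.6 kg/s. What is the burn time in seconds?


tb = 168130 / 462.6 = 363.4 s

363.4 s


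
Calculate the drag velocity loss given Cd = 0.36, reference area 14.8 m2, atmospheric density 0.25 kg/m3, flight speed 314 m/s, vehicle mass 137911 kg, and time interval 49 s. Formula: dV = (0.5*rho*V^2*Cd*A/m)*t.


D = 0.5 * 0.25 * 314^2 * 0.36 * 14.8 = 65664.94 N
a = 65664.94 / 137911 = 0.4761 m/s2
dV = 0.4761 * 49 = 23.3 m/s

23.3 m/s


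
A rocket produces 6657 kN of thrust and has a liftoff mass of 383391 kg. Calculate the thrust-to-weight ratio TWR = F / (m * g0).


TWR = 6657000 / (383391 * 9.81) = 1.77

1.77


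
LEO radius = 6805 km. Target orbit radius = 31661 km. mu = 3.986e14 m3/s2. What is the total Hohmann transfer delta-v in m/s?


V1 = sqrt(mu/r1) = 7653.4 m/s
dV1 = V1*(sqrt(2*r2/(r1+r2)) - 1) = 2166.19 m/s
V2 = sqrt(mu/r2) = 3548.19 m/s
dV2 = V2*(1 - sqrt(2*r1/(r1+r2))) = 1437.63 m/s
Total dV = 3604 m/s

3604 m/s


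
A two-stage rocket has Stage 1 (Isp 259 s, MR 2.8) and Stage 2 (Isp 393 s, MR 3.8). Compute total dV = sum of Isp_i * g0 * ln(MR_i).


dV1 = 259 * 9.81 * ln(2.8) = 2616.0 m/s
dV2 = 393 * 9.81 * ln(3.8) = 5146.9 m/s
Total dV = 2616.0 + 5146.9 = 7762.9 m/s ~ 7763 m/s

7763 m/s


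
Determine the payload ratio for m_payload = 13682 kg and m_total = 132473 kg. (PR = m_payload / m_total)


PR = 13682 / 132473 = 0.1033

0.1033


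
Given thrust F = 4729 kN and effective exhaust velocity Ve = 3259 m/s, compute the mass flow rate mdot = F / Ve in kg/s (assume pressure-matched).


mdot = F / Ve = 4729000 / 3259 = 1451.1 kg/s

1451.1 kg/s


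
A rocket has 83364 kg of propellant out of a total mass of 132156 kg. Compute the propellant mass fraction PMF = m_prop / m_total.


PMF = 83364 / 132156 = 0.631

0.631


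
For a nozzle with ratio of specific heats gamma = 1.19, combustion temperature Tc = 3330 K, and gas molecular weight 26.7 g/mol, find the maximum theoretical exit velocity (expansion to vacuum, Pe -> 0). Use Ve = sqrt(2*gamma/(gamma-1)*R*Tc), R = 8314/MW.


R = 8314 / 26.7 = 311.39 J/(kg.K)
Ve = sqrt(2 * 1.19 / (1.19 - 1) * 311.39 * 3330) = 3604 m/s

3604 m/s


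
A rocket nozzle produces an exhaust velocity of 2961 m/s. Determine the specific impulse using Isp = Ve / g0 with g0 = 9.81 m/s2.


Isp = Ve / g0 = 2961 / 9.81 = 301.8 s

301.8 s


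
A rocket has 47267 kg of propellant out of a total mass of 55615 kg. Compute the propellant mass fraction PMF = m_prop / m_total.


PMF = 47267 / 55615 = 0.85

0.85


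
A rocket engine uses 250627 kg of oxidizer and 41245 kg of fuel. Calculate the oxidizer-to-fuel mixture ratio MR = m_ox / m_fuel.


MR = 250627 / 41245 = 6.08

6.08


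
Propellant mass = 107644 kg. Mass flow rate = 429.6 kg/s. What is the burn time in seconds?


tb = 107644 / 429.6 = 250.6 s

250.6 s


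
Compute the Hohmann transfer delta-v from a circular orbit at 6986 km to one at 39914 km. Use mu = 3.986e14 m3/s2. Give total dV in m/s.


V1 = sqrt(mu/r1) = 7553.61 m/s
dV1 = V1*(sqrt(2*r2/(r1+r2)) - 1) = 2301.14 m/s
V2 = sqrt(mu/r2) = 3160.14 m/s
dV2 = V2*(1 - sqrt(2*r1/(r1+r2))) = 1435.3 m/s
Total dV = 3736 m/s

3736 m/s


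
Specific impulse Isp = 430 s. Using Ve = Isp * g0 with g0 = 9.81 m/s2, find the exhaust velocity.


Ve = Isp * g0 = 430 * 9.81 = 4218.3 m/s

4218.3 m/s


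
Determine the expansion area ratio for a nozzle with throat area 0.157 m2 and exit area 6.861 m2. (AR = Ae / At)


AR = 6.861 / 0.157 = 43.7

43.7


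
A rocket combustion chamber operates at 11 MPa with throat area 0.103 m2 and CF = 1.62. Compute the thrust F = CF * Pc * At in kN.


F = 1.62 * 11e6 * 0.103 = 1.8355e+06 N = 1835.5 kN

1835.5 kN


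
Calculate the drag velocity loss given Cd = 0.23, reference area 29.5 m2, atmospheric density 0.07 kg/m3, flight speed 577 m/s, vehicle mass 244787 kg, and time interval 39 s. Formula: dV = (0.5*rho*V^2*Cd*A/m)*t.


D = 0.5 * 0.07 * 577^2 * 0.23 * 29.5 = 79062.31 N
a = 79062.31 / 244787 = 0.323 m/s2
dV = 0.323 * 39 = 12.6 m/s

12.6 m/s


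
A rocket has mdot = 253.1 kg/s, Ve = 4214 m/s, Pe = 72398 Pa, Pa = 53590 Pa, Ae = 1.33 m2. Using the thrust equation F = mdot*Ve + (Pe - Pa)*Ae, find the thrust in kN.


F = 253.1 * 4214 + (72398 - 53590) * 1.33 = 1.0916e+06 N = 1091.6 kN

1091.6 kN


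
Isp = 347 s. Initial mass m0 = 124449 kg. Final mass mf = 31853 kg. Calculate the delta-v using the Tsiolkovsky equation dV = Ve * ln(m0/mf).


Ve = 347 * 9.81 = 3404.07 m/s
dV = 3404.07 * ln(124449/31853) = 4639 m/s

4639 m/s


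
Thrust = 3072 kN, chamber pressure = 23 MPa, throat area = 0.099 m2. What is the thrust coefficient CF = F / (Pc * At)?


CF = 3072000 / (23e6 * 0.099) = 1.35

1.35


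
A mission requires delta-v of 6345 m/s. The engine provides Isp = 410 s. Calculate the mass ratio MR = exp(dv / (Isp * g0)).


Ve = 410 * 9.81 = 4022.1 m/s
MR = exp(6345 / 4022.1) = 4.843

4.843


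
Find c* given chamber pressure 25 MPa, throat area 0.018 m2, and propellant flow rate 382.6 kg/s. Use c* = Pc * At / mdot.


c* = 25e6 * 0.018 / 382.6 = 1176 m/s

1176 m/s


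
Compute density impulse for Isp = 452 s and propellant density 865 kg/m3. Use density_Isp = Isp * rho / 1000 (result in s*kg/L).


rho*Isp = 452 * 865 / 1000 = 391 s*kg/L

391 s*kg/L


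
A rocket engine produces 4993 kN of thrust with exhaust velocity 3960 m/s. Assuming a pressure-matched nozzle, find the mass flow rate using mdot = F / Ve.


mdot = F / Ve = 4993000 / 3960 = 1260.9 kg/s

1260.9 kg/s


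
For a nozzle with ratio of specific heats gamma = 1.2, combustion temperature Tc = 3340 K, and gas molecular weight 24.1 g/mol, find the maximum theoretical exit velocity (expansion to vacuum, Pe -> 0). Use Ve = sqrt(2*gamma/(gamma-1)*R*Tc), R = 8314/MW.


R = 8314 / 24.1 = 344.98 J/(kg.K)
Ve = sqrt(2 * 1.2 / (1.2 - 1) * 344.98 * 3340) = 3718 m/s

3718 m/s


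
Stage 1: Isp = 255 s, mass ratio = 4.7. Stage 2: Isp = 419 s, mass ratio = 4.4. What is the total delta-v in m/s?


dV1 = 255 * 9.81 * ln(4.7) = 3871.3 m/s
dV2 = 419 * 9.81 * ln(4.4) = 6090.0 m/s
Total dV = 3871.3 + 6090.0 = 9961.3 m/s ~ 9961 m/s

9961 m/s


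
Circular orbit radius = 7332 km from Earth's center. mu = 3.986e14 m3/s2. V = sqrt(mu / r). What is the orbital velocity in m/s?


V = sqrt(3.986e14 / 7332000) = 7373 m/s

7373 m/s


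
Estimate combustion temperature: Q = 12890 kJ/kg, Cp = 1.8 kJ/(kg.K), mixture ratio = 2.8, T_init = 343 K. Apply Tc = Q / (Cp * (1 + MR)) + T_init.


Tc = 12890 / (1.8 * (1 + 2.8)) + 343 = 2228 K

2228 K


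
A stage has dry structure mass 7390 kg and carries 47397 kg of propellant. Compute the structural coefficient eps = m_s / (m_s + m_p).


eps = 7390 / (7390 + 47397) = 0.1349

0.1349


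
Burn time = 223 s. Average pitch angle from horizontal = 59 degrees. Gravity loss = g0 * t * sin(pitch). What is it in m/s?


GL = 9.81 * 223 * sin(59 deg) = 1875 m/s

1875 m/s


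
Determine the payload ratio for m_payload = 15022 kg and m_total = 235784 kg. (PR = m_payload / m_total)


PR = 15022 / 235784 = 0.0637

0.0637


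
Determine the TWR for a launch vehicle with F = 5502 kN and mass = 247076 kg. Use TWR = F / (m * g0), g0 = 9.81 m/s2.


TWR = 5502000 / (247076 * 9.81) = 2.27

2.27


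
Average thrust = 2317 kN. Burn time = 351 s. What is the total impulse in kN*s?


It = 2317 * 351 = 813267 kN*s

813267 kN*s


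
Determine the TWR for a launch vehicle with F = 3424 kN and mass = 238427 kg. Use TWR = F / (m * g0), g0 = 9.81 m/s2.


TWR = 3424000 / (238427 * 9.81) = 1.46

1.46


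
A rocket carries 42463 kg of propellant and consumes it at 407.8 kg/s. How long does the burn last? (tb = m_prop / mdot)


tb = 42463 / 407.8 = 104.1 s

104.1 s


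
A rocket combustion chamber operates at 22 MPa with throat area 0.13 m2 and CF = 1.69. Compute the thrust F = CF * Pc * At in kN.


F = 1.69 * 22e6 * 0.13 = 4.8334e+06 N = 4833.4 kN

4833.4 kN


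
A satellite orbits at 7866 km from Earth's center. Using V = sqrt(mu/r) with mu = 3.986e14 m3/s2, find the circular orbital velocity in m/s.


V = sqrt(3.986e14 / 7866000) = 7119 m/s

7119 m/s


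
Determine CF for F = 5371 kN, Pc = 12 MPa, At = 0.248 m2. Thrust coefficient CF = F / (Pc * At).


CF = 5371000 / (12e6 * 0.248) = 1.8

1.8


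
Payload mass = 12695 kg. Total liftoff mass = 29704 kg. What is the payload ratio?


PR = 12695 / 29704 = 0.4274

0.4274


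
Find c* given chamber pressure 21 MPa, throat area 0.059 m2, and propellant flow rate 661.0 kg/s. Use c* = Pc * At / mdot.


c* = 21e6 * 0.059 / 661.0 = 1874 m/s

1874 m/s


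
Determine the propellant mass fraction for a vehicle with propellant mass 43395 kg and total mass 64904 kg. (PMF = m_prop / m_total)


PMF = 43395 / 64904 = 0.669

0.669


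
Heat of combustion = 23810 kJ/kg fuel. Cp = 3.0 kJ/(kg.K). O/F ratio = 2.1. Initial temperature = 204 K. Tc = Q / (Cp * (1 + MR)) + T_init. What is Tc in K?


Tc = 23810 / (3.0 * (1 + 2.1)) + 204 = 2764 K

2764 K


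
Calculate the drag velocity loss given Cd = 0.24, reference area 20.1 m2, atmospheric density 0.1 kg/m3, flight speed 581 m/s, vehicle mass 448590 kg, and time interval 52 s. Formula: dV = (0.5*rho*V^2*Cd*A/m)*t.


D = 0.5 * 0.1 * 581^2 * 0.24 * 20.1 = 81419.71 N
a = 81419.71 / 448590 = 0.1815 m/s2
dV = 0.1815 * 52 = 9.4 m/s

9.4 m/s


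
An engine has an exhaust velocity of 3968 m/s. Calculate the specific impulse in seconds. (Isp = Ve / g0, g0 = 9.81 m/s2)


Isp = Ve / g0 = 3968 / 9.81 = 404.5 s

404.5 s


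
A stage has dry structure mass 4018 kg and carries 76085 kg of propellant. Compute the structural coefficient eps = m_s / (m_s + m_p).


eps = 4018 / (4018 + 76085) = 0.0502

0.0502


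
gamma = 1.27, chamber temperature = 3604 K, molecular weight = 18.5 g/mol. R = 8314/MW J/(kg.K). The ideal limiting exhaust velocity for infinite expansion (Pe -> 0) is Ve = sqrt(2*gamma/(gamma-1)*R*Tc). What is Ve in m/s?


R = 8314 / 18.5 = 449.41 J/(kg.K)
Ve = sqrt(2 * 1.27 / (1.27 - 1) * 449.41 * 3604) = 3903 m/s

3903 m/s


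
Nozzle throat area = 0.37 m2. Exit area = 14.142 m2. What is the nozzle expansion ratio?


AR = 14.142 / 0.37 = 38.2

38.2


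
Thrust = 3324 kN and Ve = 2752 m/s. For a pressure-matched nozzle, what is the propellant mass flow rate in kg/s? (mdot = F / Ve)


mdot = F / Ve = 3324000 / 2752 = 1207.8 kg/s

1207.8 kg/s


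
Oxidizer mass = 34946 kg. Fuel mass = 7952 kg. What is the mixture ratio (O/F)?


MR = 34946 / 7952 = 4.39

4.39


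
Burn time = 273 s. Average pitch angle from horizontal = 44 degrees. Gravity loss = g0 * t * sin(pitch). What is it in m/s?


GL = 9.81 * 273 * sin(44 deg) = 1860 m/s

1860 m/s


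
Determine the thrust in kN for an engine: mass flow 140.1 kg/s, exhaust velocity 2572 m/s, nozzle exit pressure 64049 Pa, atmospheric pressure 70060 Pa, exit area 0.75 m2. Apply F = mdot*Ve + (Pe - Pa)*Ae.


F = 140.1 * 2572 + (64049 - 70060) * 0.75 = 355829.0 N = 355.8 kN

355.8 kN


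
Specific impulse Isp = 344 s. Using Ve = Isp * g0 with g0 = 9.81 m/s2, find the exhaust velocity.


Ve = Isp * g0 = 344 * 9.81 = 3374.6 m/s

3374.6 m/s


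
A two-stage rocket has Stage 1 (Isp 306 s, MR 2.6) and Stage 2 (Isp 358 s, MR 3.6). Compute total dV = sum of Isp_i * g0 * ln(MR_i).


dV1 = 306 * 9.81 * ln(2.6) = 2868.3 m/s
dV2 = 358 * 9.81 * ln(3.6) = 4498.6 m/s
Total dV = 2868.3 + 4498.6 = 7366.9 m/s ~ 7367 m/s

7367 m/s


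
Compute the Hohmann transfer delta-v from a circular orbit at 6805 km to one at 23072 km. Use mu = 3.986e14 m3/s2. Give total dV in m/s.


V1 = sqrt(mu/r1) = 7653.4 m/s
dV1 = V1*(sqrt(2*r2/(r1+r2)) - 1) = 1857.98 m/s
V2 = sqrt(mu/r2) = 4156.48 m/s
dV2 = V2*(1 - sqrt(2*r1/(r1+r2))) = 1351.14 m/s
Total dV = 3209 m/s

3209 m/s


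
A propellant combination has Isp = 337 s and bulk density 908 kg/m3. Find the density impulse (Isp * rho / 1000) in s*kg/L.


rho*Isp = 337 * 908 / 1000 = 306 s*kg/L

306 s*kg/L


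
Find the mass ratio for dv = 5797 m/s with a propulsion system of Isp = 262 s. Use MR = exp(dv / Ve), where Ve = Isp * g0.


Ve = 262 * 9.81 = 2570.22 m/s
MR = exp(5797 / 2570.22) = 9.54

9.54


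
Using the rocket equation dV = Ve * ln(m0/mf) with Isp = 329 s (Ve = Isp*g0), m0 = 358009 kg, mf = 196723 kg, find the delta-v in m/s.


Ve = 329 * 9.81 = 3227.49 m/s
dV = 3227.49 * ln(358009/196723) = 1932 m/s

1932 m/s


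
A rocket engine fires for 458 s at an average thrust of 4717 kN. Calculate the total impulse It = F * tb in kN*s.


It = 4717 * 458 = 2160386 kN*s

2160386 kN*s


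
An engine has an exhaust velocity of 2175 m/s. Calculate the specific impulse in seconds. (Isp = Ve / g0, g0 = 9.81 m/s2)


Isp = Ve / g0 = 2175 / 9.81 = 221.7 s

221.7 s


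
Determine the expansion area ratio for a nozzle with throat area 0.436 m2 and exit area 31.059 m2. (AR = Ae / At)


AR = 31.059 / 0.436 = 71.2

71.2


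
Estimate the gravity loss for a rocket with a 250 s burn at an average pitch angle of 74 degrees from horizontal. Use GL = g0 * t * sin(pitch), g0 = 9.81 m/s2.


GL = 9.81 * 250 * sin(74 deg) = 2357 m/s

2357 m/s


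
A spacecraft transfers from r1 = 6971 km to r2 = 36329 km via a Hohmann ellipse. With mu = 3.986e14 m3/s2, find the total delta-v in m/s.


V1 = sqrt(mu/r1) = 7561.73 m/s
dV1 = V1*(sqrt(2*r2/(r1+r2)) - 1) = 2233.6 m/s
V2 = sqrt(mu/r2) = 3312.39 m/s
dV2 = V2*(1 - sqrt(2*r1/(r1+r2))) = 1432.81 m/s
Total dV = 3666 m/s

3666 m/s


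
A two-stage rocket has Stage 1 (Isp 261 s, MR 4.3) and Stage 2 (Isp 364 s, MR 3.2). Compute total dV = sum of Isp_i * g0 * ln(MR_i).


dV1 = 261 * 9.81 * ln(4.3) = 3734.7 m/s
dV2 = 364 * 9.81 * ln(3.2) = 4153.4 m/s
Total dV = 3734.7 + 4153.4 = 7888.1 m/s ~ 7888 m/s

7888 m/s


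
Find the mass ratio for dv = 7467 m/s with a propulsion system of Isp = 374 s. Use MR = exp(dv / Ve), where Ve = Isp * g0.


Ve = 374 * 9.81 = 3668.94 m/s
MR = exp(7467 / 3668.94) = 7.654

7.654


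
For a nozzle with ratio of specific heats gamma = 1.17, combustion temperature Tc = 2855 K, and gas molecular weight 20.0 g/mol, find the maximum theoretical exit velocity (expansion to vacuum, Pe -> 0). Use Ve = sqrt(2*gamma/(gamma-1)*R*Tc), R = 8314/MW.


R = 8314 / 20.0 = 415.7 J/(kg.K)
Ve = sqrt(2 * 1.17 / (1.17 - 1) * 415.7 * 2855) = 4042 m/s

4042 m/s


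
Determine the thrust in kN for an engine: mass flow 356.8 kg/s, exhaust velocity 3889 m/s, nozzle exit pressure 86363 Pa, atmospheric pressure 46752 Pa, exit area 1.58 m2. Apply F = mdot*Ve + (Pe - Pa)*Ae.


F = 356.8 * 3889 + (86363 - 46752) * 1.58 = 1.4502e+06 N = 1450.2 kN

1450.2 kN


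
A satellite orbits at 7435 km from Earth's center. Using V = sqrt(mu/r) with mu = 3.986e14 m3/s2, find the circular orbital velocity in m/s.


V = sqrt(3.986e14 / 7435000) = 7322 m/s

7322 m/s


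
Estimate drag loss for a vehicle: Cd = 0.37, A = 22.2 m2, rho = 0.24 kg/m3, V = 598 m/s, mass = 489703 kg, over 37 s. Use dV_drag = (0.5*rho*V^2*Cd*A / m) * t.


D = 0.5 * 0.24 * 598^2 * 0.37 * 22.2 = 352483.11 N
a = 352483.11 / 489703 = 0.7198 m/s2
dV = 0.7198 * 37 = 26.6 m/s

26.6 m/s


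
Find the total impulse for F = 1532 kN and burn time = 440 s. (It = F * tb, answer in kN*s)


It = 1532 * 440 = 674080 kN*s

674080 kN*s


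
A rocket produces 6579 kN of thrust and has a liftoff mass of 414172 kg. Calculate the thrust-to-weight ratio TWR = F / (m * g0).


TWR = 6579000 / (414172 * 9.81) = 1.62

1.62


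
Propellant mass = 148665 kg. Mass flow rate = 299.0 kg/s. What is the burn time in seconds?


tb = 148665 / 299.0 = 497.2 s

497.2 s


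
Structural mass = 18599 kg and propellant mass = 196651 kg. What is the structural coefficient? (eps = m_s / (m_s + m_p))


eps = 18599 / (18599 + 196651) = 0.0864

0.0864


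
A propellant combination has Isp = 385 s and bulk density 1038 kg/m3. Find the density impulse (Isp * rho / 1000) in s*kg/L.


rho*Isp = 385 * 1038 / 1000 = 400 s*kg/L

400 s*kg/L


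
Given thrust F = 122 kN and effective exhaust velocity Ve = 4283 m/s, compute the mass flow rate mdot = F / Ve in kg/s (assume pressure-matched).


mdot = F / Ve = 122000 / 4283 = 28.5 kg/s

28.5 kg/s


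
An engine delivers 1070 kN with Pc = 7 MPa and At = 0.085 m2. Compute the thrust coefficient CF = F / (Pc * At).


CF = 1070000 / (7e6 * 0.085) = 1.8

1.8


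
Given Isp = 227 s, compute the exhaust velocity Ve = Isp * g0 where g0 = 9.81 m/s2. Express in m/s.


Ve = Isp * g0 = 227 * 9.81 = 2226.9 m/s

2226.9 m/s


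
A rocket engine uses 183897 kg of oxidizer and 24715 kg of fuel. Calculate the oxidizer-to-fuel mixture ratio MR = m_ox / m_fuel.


MR = 183897 / 24715 = 7.44

7.44


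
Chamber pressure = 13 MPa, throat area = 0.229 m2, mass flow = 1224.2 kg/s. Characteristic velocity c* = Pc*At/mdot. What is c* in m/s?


c* = 13e6 * 0.229 / 1224.2 = 2432 m/s

2432 m/s


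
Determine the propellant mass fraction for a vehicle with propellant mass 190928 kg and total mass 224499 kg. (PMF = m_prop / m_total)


PMF = 190928 / 224499 = 0.85

0.85


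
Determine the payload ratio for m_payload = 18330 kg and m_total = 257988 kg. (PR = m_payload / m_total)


PR = 18330 / 257988 = 0.071

0.071


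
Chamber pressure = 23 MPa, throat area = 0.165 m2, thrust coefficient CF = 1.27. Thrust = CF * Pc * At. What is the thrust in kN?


F = 1.27 * 23e6 * 0.165 = 4.8196e+06 N = 4819.6 kN

4819.6 kN


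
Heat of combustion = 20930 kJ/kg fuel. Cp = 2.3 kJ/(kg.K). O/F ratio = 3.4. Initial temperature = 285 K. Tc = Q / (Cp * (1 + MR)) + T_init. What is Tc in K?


Tc = 20930 / (2.3 * (1 + 3.4)) + 285 = 2353 K

2353 K


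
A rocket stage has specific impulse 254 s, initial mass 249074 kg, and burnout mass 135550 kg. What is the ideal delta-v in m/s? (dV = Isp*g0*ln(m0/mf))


Ve = 254 * 9.81 = 2491.74 m/s
dV = 2491.74 * ln(249074/135550) = 1516 m/s

1516 m/s


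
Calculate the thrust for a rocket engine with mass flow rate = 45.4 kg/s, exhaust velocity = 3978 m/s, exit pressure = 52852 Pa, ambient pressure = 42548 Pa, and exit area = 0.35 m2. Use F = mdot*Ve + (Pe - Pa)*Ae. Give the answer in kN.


F = 45.4 * 3978 + (52852 - 42548) * 0.35 = 184208.0 N = 184.2 kN

184.2 kN


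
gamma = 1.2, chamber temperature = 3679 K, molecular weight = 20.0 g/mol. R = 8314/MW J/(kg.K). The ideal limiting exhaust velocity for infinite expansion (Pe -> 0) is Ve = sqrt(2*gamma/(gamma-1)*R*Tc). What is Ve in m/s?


R = 8314 / 20.0 = 415.7 J/(kg.K)
Ve = sqrt(2 * 1.2 / (1.2 - 1) * 415.7 * 3679) = 4284 m/s

4284 m/s


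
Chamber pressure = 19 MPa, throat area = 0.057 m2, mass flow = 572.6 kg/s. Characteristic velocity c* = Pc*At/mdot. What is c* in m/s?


c* = 19e6 * 0.057 / 572.6 = 1891 m/s

1891 m/s


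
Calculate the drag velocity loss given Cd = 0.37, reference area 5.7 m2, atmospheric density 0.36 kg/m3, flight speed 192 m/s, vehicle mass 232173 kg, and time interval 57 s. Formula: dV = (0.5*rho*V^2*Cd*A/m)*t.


D = 0.5 * 0.36 * 192^2 * 0.37 * 5.7 = 13994.31 N
a = 13994.31 / 232173 = 0.0603 m/s2
dV = 0.0603 * 57 = 3.4 m/s

3.4 m/s


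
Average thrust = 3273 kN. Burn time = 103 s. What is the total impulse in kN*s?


It = 3273 * 103 = 337119 kN*s

337119 kN*s


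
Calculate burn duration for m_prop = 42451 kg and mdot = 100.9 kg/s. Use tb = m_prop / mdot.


tb = 42451 / 100.9 = 420.7 s

420.7 s


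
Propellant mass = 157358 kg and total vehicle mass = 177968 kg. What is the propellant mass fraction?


PMF = 157358 / 177968 = 0.884

0.884


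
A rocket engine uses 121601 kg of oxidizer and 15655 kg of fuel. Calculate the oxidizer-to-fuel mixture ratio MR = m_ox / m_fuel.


MR = 121601 / 15655 = 7.77

7.77


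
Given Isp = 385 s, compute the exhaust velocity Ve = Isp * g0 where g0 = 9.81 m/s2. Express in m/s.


Ve = Isp * g0 = 385 * 9.81 = 3776.9 m/s

3776.9 m/s


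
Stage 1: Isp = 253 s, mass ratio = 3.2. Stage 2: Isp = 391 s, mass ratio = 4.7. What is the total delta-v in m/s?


dV1 = 253 * 9.81 * ln(3.2) = 2886.9 m/s
dV2 = 391 * 9.81 * ln(4.7) = 5936.0 m/s
Total dV = 2886.9 + 5936.0 = 8822.9 m/s ~ 8823 m/s

8823 m/s


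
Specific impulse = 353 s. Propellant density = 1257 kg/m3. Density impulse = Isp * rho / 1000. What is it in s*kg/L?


rho*Isp = 353 * 1257 / 1000 = 444 s*kg/L

444 s*kg/L
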